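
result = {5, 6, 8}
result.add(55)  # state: {5, 6, 8, 55}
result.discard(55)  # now {5, 6, 8}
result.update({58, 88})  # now {5, 6, 8, 58, 88}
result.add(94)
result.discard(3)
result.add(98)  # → {5, 6, 8, 58, 88, 94, 98}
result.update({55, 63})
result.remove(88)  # {5, 6, 8, 55, 58, 63, 94, 98}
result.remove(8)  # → {5, 6, 55, 58, 63, 94, 98}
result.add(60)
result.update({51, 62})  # {5, 6, 51, 55, 58, 60, 62, 63, 94, 98}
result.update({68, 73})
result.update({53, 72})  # {5, 6, 51, 53, 55, 58, 60, 62, 63, 68, 72, 73, 94, 98}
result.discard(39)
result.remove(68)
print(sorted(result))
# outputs [5, 6, 51, 53, 55, 58, 60, 62, 63, 72, 73, 94, 98]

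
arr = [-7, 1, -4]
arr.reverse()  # [-4, 1, -7]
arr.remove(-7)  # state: [-4, 1]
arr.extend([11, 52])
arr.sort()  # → [-4, 1, 11, 52]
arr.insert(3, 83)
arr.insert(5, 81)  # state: [-4, 1, 11, 83, 52, 81]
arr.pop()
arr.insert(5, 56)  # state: [-4, 1, 11, 83, 52, 56]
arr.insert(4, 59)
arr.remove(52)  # [-4, 1, 11, 83, 59, 56]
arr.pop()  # 56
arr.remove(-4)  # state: [1, 11, 83, 59]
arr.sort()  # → [1, 11, 59, 83]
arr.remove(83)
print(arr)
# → [1, 11, 59]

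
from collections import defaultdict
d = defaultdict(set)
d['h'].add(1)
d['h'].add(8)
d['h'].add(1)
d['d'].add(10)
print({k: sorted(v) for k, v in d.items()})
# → {'h': [1, 8], 'd': [10]}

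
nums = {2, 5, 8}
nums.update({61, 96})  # {2, 5, 8, 61, 96}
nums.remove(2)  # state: {5, 8, 61, 96}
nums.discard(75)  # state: {5, 8, 61, 96}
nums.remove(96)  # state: {5, 8, 61}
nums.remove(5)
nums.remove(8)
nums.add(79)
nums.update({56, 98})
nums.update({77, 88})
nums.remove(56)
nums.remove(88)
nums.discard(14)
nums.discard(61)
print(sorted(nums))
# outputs [77, 79, 98]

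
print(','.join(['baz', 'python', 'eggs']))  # baz,python,eggs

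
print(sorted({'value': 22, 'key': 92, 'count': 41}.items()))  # [('count', 41), ('key', 92), ('value', 22)]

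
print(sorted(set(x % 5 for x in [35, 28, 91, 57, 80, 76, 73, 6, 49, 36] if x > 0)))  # [0, 1, 2, 3, 4]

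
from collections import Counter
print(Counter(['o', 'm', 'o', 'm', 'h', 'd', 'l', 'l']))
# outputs Counter({'o': 2, 'm': 2, 'l': 2, 'h': 1, 'd': 1})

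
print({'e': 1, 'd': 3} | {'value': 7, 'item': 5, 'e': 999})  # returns {'e': 999, 'd': 3, 'value': 7, 'item': 5}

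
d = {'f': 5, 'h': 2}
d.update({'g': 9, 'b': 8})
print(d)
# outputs {'f': 5, 'h': 2, 'g': 9, 'b': 8}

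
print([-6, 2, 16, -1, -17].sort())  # None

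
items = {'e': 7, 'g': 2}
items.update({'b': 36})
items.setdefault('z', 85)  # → 85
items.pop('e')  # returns 7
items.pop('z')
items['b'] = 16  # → {'g': 2, 'b': 16}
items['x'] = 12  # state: {'g': 2, 'b': 16, 'x': 12}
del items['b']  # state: {'g': 2, 'x': 12}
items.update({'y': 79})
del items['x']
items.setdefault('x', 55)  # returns 55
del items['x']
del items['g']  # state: {'y': 79}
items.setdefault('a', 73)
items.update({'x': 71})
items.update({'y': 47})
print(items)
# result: {'y': 47, 'a': 73, 'x': 71}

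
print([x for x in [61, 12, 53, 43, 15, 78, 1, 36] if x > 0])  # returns [61, 12, 53, 43, 15, 78, 1, 36]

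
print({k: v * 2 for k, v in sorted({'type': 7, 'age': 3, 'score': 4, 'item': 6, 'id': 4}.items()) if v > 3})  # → {'id': 8, 'item': 12, 'score': 8, 'type': 14}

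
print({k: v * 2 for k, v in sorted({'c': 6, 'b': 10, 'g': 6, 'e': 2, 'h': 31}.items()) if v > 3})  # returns {'b': 20, 'c': 12, 'g': 12, 'h': 62}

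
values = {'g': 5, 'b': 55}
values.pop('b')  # 55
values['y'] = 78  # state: {'g': 5, 'y': 78}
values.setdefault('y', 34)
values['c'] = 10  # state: {'g': 5, 'y': 78, 'c': 10}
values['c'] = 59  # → {'g': 5, 'y': 78, 'c': 59}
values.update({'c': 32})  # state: {'g': 5, 'y': 78, 'c': 32}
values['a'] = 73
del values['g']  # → {'y': 78, 'c': 32, 'a': 73}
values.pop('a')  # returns 73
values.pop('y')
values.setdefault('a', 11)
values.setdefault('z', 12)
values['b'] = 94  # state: {'c': 32, 'a': 11, 'z': 12, 'b': 94}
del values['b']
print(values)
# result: {'c': 32, 'a': 11, 'z': 12}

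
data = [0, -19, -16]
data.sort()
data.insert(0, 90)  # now [90, -19, -16, 0]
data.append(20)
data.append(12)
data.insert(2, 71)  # [90, -19, 71, -16, 0, 20, 12]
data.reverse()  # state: [12, 20, 0, -16, 71, -19, 90]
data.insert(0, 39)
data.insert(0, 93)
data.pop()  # 90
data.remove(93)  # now [39, 12, 20, 0, -16, 71, -19]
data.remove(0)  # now [39, 12, 20, -16, 71, -19]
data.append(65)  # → [39, 12, 20, -16, 71, -19, 65]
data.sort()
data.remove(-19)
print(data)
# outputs [-16, 12, 20, 39, 65, 71]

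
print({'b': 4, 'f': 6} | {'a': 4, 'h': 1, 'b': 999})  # {'b': 999, 'f': 6, 'a': 4, 'h': 1}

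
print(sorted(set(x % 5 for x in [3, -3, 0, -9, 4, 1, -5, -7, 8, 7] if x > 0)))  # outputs [1, 2, 3, 4]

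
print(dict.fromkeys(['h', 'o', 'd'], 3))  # {'h': 3, 'o': 3, 'd': 3}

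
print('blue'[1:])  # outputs lue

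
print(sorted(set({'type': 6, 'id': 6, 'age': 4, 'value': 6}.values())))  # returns [4, 6]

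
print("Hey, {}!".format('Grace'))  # Hey, Grace!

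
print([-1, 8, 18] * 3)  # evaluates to [-1, 8, 18, -1, 8, 18, -1, 8, 18]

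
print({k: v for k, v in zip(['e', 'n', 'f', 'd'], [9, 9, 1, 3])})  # {'e': 9, 'n': 9, 'f': 1, 'd': 3}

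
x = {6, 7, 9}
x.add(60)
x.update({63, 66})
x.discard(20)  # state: {6, 7, 9, 60, 63, 66}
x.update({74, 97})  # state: {6, 7, 9, 60, 63, 66, 74, 97}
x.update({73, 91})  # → {6, 7, 9, 60, 63, 66, 73, 74, 91, 97}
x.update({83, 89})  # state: {6, 7, 9, 60, 63, 66, 73, 74, 83, 89, 91, 97}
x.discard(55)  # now {6, 7, 9, 60, 63, 66, 73, 74, 83, 89, 91, 97}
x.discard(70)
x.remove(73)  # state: {6, 7, 9, 60, 63, 66, 74, 83, 89, 91, 97}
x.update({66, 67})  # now {6, 7, 9, 60, 63, 66, 67, 74, 83, 89, 91, 97}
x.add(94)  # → {6, 7, 9, 60, 63, 66, 67, 74, 83, 89, 91, 94, 97}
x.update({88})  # {6, 7, 9, 60, 63, 66, 67, 74, 83, 88, 89, 91, 94, 97}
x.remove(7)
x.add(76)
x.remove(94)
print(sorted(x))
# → [6, 9, 60, 63, 66, 67, 74, 76, 83, 88, 89, 91, 97]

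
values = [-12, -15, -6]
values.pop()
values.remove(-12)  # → [-15]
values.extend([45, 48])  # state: [-15, 45, 48]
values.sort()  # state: [-15, 45, 48]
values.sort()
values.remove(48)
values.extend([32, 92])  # [-15, 45, 32, 92]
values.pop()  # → 92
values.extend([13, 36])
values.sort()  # [-15, 13, 32, 36, 45]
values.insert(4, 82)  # [-15, 13, 32, 36, 82, 45]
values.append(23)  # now [-15, 13, 32, 36, 82, 45, 23]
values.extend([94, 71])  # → [-15, 13, 32, 36, 82, 45, 23, 94, 71]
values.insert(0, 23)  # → [23, -15, 13, 32, 36, 82, 45, 23, 94, 71]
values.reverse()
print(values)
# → [71, 94, 23, 45, 82, 36, 32, 13, -15, 23]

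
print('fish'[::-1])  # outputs hsif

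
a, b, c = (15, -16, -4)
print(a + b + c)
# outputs -5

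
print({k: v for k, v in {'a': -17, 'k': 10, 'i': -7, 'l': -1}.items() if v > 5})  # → {'k': 10}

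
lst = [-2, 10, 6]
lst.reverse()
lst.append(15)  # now [6, 10, -2, 15]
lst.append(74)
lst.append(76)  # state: [6, 10, -2, 15, 74, 76]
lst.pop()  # 76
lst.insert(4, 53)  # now [6, 10, -2, 15, 53, 74]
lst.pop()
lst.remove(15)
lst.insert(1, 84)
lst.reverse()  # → [53, -2, 10, 84, 6]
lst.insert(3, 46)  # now [53, -2, 10, 46, 84, 6]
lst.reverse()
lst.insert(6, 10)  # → [6, 84, 46, 10, -2, 53, 10]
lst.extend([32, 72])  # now [6, 84, 46, 10, -2, 53, 10, 32, 72]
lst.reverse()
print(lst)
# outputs [72, 32, 10, 53, -2, 10, 46, 84, 6]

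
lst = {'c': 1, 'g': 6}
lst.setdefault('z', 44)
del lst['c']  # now {'g': 6, 'z': 44}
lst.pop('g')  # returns 6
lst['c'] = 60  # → {'z': 44, 'c': 60}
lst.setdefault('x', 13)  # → 13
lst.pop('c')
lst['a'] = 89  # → {'z': 44, 'x': 13, 'a': 89}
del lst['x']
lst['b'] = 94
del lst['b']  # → {'z': 44, 'a': 89}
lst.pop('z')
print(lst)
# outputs {'a': 89}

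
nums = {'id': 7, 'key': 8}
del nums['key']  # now {'id': 7}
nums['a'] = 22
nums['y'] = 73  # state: {'id': 7, 'a': 22, 'y': 73}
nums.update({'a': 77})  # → {'id': 7, 'a': 77, 'y': 73}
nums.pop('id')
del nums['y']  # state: {'a': 77}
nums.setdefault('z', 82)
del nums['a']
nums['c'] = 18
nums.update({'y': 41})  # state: {'z': 82, 'c': 18, 'y': 41}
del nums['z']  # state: {'c': 18, 'y': 41}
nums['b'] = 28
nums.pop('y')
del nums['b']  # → {'c': 18}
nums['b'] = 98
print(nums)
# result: {'c': 18, 'b': 98}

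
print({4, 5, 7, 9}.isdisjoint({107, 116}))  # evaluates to True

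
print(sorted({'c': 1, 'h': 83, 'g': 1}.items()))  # [('c', 1), ('g', 1), ('h', 83)]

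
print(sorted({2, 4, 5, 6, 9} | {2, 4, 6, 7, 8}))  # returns [2, 4, 5, 6, 7, 8, 9]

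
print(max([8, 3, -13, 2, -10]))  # 8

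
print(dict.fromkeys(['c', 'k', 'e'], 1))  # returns {'c': 1, 'k': 1, 'e': 1}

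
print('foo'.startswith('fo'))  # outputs True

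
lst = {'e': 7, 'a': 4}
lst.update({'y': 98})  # {'e': 7, 'a': 4, 'y': 98}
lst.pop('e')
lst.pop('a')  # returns 4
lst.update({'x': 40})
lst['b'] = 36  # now {'y': 98, 'x': 40, 'b': 36}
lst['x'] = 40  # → {'y': 98, 'x': 40, 'b': 36}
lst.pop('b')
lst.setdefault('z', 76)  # 76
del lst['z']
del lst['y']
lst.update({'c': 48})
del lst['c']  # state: {'x': 40}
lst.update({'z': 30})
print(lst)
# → {'x': 40, 'z': 30}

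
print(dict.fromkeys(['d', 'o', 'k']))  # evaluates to {'d': None, 'o': None, 'k': None}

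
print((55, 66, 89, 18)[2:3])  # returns (89,)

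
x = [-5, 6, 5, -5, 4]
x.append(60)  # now [-5, 6, 5, -5, 4, 60]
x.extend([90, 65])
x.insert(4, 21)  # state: [-5, 6, 5, -5, 21, 4, 60, 90, 65]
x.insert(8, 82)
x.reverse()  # [65, 82, 90, 60, 4, 21, -5, 5, 6, -5]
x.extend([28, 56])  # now [65, 82, 90, 60, 4, 21, -5, 5, 6, -5, 28, 56]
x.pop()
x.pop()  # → 28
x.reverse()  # [-5, 6, 5, -5, 21, 4, 60, 90, 82, 65]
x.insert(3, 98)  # [-5, 6, 5, 98, -5, 21, 4, 60, 90, 82, 65]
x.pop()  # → 65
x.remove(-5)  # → [6, 5, 98, -5, 21, 4, 60, 90, 82]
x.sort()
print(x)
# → [-5, 4, 5, 6, 21, 60, 82, 90, 98]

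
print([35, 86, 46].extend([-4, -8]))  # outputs None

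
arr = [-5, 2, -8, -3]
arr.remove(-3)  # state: [-5, 2, -8]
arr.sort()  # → [-8, -5, 2]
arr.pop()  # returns 2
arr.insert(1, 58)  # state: [-8, 58, -5]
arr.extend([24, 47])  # [-8, 58, -5, 24, 47]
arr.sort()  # [-8, -5, 24, 47, 58]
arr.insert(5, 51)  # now [-8, -5, 24, 47, 58, 51]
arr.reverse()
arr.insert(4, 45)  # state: [51, 58, 47, 24, 45, -5, -8]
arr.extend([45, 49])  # [51, 58, 47, 24, 45, -5, -8, 45, 49]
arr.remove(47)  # [51, 58, 24, 45, -5, -8, 45, 49]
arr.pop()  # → 49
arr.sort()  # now [-8, -5, 24, 45, 45, 51, 58]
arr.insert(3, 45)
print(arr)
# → [-8, -5, 24, 45, 45, 45, 51, 58]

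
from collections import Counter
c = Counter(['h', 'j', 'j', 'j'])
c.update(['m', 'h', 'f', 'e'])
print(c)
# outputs Counter({'j': 3, 'h': 2, 'm': 1, 'f': 1, 'e': 1})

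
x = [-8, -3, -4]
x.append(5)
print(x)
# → [-8, -3, -4, 5]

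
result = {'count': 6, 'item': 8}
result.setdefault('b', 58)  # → 58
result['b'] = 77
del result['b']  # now {'count': 6, 'item': 8}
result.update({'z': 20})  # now {'count': 6, 'item': 8, 'z': 20}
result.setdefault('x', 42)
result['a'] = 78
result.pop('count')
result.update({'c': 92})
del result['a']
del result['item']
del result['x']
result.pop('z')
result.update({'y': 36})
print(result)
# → {'c': 92, 'y': 36}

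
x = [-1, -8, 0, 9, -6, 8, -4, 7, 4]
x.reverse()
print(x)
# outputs [4, 7, -4, 8, -6, 9, 0, -8, -1]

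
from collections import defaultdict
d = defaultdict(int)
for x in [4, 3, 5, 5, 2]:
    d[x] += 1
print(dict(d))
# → {4: 1, 3: 1, 5: 2, 2: 1}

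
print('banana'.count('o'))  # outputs 0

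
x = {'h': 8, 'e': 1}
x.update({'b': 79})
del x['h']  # {'e': 1, 'b': 79}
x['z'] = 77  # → {'e': 1, 'b': 79, 'z': 77}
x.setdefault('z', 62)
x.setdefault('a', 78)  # 78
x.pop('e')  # 1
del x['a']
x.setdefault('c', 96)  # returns 96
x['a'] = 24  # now {'b': 79, 'z': 77, 'c': 96, 'a': 24}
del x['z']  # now {'b': 79, 'c': 96, 'a': 24}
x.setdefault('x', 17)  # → 17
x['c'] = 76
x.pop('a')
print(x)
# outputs {'b': 79, 'c': 76, 'x': 17}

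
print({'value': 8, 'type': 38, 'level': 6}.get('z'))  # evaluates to None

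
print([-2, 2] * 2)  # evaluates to [-2, 2, -2, 2]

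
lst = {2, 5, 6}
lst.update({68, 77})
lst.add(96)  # {2, 5, 6, 68, 77, 96}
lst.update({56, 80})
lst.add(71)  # {2, 5, 6, 56, 68, 71, 77, 80, 96}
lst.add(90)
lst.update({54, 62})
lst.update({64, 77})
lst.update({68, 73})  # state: {2, 5, 6, 54, 56, 62, 64, 68, 71, 73, 77, 80, 90, 96}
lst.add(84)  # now {2, 5, 6, 54, 56, 62, 64, 68, 71, 73, 77, 80, 84, 90, 96}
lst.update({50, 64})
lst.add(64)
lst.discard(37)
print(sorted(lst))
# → [2, 5, 6, 50, 54, 56, 62, 64, 68, 71, 73, 77, 80, 84, 90, 96]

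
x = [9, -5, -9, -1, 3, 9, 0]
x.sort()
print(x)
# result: [-9, -5, -1, 0, 3, 9, 9]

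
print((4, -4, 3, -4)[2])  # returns 3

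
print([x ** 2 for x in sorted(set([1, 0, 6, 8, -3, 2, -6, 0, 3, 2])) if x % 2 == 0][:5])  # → [36, 0, 4, 36, 64]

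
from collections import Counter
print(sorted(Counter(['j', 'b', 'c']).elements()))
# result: ['b', 'c', 'j']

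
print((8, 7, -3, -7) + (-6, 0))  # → (8, 7, -3, -7, -6, 0)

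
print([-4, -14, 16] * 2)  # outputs [-4, -14, 16, -4, -14, 16]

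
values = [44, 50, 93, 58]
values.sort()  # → [44, 50, 58, 93]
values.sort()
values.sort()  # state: [44, 50, 58, 93]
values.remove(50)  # [44, 58, 93]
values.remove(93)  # [44, 58]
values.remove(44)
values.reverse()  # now [58]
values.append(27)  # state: [58, 27]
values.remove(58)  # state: [27]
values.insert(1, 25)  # [27, 25]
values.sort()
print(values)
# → [25, 27]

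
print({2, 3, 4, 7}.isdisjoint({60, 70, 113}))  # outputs True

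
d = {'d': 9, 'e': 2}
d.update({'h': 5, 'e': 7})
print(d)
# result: {'d': 9, 'e': 7, 'h': 5}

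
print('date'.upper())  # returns DATE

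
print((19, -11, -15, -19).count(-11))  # 1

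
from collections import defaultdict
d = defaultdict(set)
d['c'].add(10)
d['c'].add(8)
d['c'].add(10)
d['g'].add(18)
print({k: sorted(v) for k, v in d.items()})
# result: {'c': [8, 10], 'g': [18]}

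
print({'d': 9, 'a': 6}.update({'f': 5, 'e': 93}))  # None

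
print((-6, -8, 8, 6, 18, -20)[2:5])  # (8, 6, 18)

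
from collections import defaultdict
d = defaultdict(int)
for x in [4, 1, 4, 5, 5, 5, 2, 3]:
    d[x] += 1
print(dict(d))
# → {4: 2, 1: 1, 5: 3, 2: 1, 3: 1}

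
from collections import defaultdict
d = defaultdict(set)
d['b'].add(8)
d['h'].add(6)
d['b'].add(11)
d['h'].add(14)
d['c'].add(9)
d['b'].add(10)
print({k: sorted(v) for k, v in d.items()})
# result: {'b': [8, 10, 11], 'h': [6, 14], 'c': [9]}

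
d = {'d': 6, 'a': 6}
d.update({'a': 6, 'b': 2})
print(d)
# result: {'d': 6, 'a': 6, 'b': 2}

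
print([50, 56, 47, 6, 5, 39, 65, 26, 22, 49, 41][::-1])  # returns [41, 49, 22, 26, 65, 39, 5, 6, 47, 56, 50]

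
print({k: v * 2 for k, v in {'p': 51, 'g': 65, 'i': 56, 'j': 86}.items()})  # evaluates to {'p': 102, 'g': 130, 'i': 112, 'j': 172}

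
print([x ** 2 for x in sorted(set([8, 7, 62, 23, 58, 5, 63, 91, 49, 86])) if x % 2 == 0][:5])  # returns [64, 3364, 3844, 7396]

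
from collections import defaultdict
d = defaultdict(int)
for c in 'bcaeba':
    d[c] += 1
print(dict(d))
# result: {'b': 2, 'c': 1, 'a': 2, 'e': 1}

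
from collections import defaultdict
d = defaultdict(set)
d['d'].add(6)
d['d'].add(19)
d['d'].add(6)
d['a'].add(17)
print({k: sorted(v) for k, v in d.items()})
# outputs {'d': [6, 19], 'a': [17]}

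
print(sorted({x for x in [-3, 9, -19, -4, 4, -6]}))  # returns [-19, -6, -4, -3, 4, 9]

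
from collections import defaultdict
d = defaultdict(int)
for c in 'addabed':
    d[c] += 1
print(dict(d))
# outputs {'a': 2, 'd': 3, 'b': 1, 'e': 1}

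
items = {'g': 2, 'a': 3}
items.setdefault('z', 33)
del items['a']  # {'g': 2, 'z': 33}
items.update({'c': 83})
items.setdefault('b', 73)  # 73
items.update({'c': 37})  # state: {'g': 2, 'z': 33, 'c': 37, 'b': 73}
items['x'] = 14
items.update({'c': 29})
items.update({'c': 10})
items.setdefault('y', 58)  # 58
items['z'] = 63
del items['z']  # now {'g': 2, 'c': 10, 'b': 73, 'x': 14, 'y': 58}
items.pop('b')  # 73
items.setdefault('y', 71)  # 58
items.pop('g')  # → 2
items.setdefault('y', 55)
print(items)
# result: {'c': 10, 'x': 14, 'y': 58}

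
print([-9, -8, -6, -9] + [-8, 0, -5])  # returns [-9, -8, -6, -9, -8, 0, -5]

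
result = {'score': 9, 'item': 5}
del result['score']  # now {'item': 5}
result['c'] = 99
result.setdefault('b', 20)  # 20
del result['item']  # {'c': 99, 'b': 20}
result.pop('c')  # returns 99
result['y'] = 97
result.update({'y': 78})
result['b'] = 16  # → {'b': 16, 'y': 78}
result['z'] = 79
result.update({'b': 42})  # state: {'b': 42, 'y': 78, 'z': 79}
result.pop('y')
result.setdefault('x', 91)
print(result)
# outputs {'b': 42, 'z': 79, 'x': 91}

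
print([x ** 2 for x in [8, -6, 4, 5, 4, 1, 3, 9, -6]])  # [64, 36, 16, 25, 16, 1, 9, 81, 36]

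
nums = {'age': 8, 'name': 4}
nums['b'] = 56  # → {'age': 8, 'name': 4, 'b': 56}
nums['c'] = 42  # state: {'age': 8, 'name': 4, 'b': 56, 'c': 42}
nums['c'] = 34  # {'age': 8, 'name': 4, 'b': 56, 'c': 34}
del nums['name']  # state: {'age': 8, 'b': 56, 'c': 34}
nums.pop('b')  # 56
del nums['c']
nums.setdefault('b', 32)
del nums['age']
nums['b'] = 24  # {'b': 24}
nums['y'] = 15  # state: {'b': 24, 'y': 15}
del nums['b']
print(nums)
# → {'y': 15}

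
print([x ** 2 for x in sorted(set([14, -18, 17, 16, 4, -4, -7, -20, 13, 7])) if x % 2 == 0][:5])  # [400, 324, 16, 16, 196]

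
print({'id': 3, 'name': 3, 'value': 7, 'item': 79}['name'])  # 3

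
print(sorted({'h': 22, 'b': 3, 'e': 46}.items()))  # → [('b', 3), ('e', 46), ('h', 22)]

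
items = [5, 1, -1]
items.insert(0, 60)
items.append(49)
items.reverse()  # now [49, -1, 1, 5, 60]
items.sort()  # [-1, 1, 5, 49, 60]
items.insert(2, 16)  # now [-1, 1, 16, 5, 49, 60]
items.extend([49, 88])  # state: [-1, 1, 16, 5, 49, 60, 49, 88]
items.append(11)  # [-1, 1, 16, 5, 49, 60, 49, 88, 11]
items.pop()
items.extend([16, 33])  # [-1, 1, 16, 5, 49, 60, 49, 88, 16, 33]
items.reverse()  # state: [33, 16, 88, 49, 60, 49, 5, 16, 1, -1]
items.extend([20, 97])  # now [33, 16, 88, 49, 60, 49, 5, 16, 1, -1, 20, 97]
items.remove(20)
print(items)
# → [33, 16, 88, 49, 60, 49, 5, 16, 1, -1, 97]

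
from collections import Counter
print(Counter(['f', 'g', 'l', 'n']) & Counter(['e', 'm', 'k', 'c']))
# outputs Counter()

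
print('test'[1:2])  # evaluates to e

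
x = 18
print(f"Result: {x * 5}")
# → Result: 90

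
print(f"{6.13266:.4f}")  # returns 6.1327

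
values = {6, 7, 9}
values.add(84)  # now {6, 7, 9, 84}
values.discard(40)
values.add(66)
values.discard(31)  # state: {6, 7, 9, 66, 84}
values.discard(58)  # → {6, 7, 9, 66, 84}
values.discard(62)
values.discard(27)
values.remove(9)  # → {6, 7, 66, 84}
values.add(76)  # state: {6, 7, 66, 76, 84}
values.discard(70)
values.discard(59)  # {6, 7, 66, 76, 84}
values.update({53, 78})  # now {6, 7, 53, 66, 76, 78, 84}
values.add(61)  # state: {6, 7, 53, 61, 66, 76, 78, 84}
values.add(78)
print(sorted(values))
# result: [6, 7, 53, 61, 66, 76, 78, 84]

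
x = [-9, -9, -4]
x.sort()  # [-9, -9, -4]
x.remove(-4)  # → [-9, -9]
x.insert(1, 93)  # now [-9, 93, -9]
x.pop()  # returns -9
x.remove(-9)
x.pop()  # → 93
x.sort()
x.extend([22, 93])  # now [22, 93]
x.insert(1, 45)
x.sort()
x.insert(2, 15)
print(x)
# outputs [22, 45, 15, 93]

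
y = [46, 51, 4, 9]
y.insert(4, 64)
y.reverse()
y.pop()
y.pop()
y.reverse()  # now [4, 9, 64]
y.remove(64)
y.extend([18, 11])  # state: [4, 9, 18, 11]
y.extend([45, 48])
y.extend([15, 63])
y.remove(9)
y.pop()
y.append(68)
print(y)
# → [4, 18, 11, 45, 48, 15, 68]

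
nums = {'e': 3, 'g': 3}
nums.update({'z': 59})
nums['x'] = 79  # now {'e': 3, 'g': 3, 'z': 59, 'x': 79}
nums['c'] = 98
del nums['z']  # {'e': 3, 'g': 3, 'x': 79, 'c': 98}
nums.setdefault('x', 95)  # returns 79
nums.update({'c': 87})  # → {'e': 3, 'g': 3, 'x': 79, 'c': 87}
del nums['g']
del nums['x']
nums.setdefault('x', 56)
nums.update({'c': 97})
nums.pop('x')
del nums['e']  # {'c': 97}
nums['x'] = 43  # {'c': 97, 'x': 43}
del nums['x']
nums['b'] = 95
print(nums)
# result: {'c': 97, 'b': 95}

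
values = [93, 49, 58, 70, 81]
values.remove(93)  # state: [49, 58, 70, 81]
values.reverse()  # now [81, 70, 58, 49]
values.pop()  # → 49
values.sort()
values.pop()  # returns 81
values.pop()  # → 70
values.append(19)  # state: [58, 19]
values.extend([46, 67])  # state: [58, 19, 46, 67]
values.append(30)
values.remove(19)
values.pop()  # 30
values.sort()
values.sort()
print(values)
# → [46, 58, 67]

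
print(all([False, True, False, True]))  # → False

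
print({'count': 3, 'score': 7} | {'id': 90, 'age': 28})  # {'count': 3, 'score': 7, 'id': 90, 'age': 28}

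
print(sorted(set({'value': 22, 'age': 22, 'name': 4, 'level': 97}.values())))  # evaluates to [4, 22, 97]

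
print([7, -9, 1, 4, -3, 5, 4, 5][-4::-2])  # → [-3, 1, 7]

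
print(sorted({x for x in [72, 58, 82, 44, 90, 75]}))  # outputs [44, 58, 72, 75, 82, 90]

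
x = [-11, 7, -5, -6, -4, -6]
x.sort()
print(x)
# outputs [-11, -6, -6, -5, -4, 7]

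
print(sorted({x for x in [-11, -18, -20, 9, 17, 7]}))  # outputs [-20, -18, -11, 7, 9, 17]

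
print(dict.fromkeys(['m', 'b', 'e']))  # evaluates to {'m': None, 'b': None, 'e': None}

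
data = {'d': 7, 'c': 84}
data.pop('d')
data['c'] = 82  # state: {'c': 82}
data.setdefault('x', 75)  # 75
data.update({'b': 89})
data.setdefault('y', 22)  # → 22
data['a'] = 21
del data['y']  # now {'c': 82, 'x': 75, 'b': 89, 'a': 21}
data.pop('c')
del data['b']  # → {'x': 75, 'a': 21}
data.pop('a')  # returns 21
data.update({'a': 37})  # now {'x': 75, 'a': 37}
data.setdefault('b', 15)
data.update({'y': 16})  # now {'x': 75, 'a': 37, 'b': 15, 'y': 16}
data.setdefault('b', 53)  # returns 15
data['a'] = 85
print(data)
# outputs {'x': 75, 'a': 85, 'b': 15, 'y': 16}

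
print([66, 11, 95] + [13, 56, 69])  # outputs [66, 11, 95, 13, 56, 69]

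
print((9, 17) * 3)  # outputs (9, 17, 9, 17, 9, 17)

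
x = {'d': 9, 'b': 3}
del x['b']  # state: {'d': 9}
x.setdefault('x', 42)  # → 42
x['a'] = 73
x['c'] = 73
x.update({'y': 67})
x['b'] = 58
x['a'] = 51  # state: {'d': 9, 'x': 42, 'a': 51, 'c': 73, 'y': 67, 'b': 58}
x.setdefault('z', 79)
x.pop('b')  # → 58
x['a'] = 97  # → {'d': 9, 'x': 42, 'a': 97, 'c': 73, 'y': 67, 'z': 79}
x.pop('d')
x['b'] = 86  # {'x': 42, 'a': 97, 'c': 73, 'y': 67, 'z': 79, 'b': 86}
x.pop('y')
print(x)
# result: {'x': 42, 'a': 97, 'c': 73, 'z': 79, 'b': 86}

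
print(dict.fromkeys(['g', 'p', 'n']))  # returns {'g': None, 'p': None, 'n': None}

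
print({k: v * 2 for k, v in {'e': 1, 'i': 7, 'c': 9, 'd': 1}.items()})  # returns {'e': 2, 'i': 14, 'c': 18, 'd': 2}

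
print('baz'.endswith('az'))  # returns True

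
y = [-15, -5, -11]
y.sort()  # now [-15, -11, -5]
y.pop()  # -5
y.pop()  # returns -11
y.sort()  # [-15]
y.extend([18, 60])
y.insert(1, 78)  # [-15, 78, 18, 60]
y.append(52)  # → [-15, 78, 18, 60, 52]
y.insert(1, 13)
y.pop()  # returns 52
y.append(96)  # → [-15, 13, 78, 18, 60, 96]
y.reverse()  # [96, 60, 18, 78, 13, -15]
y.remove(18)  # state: [96, 60, 78, 13, -15]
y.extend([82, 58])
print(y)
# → [96, 60, 78, 13, -15, 82, 58]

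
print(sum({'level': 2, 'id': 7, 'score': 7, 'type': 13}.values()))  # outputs 29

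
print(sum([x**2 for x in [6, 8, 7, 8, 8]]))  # 277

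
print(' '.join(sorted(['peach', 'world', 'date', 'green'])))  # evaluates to date green peach world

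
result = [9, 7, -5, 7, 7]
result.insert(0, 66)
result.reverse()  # [7, 7, -5, 7, 9, 66]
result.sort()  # [-5, 7, 7, 7, 9, 66]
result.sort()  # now [-5, 7, 7, 7, 9, 66]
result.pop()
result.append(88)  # [-5, 7, 7, 7, 9, 88]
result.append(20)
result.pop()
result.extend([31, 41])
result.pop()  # 41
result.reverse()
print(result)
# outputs [31, 88, 9, 7, 7, 7, -5]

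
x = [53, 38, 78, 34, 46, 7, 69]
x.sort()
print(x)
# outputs [7, 34, 38, 46, 53, 69, 78]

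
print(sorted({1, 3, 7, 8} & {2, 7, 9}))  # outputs [7]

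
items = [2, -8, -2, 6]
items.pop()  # 6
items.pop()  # -2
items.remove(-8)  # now [2]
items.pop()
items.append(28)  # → [28]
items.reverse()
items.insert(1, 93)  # [28, 93]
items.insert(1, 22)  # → [28, 22, 93]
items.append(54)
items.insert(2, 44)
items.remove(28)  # [22, 44, 93, 54]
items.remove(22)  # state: [44, 93, 54]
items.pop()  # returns 54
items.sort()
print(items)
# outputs [44, 93]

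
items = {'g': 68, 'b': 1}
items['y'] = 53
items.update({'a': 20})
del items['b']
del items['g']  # {'y': 53, 'a': 20}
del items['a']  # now {'y': 53}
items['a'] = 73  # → {'y': 53, 'a': 73}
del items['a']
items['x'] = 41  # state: {'y': 53, 'x': 41}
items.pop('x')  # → 41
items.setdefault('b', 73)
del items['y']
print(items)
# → {'b': 73}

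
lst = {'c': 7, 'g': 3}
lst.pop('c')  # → 7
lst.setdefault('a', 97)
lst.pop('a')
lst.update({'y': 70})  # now {'g': 3, 'y': 70}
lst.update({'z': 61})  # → {'g': 3, 'y': 70, 'z': 61}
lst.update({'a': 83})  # {'g': 3, 'y': 70, 'z': 61, 'a': 83}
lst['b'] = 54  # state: {'g': 3, 'y': 70, 'z': 61, 'a': 83, 'b': 54}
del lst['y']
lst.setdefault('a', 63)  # 83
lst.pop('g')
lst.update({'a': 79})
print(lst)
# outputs {'z': 61, 'a': 79, 'b': 54}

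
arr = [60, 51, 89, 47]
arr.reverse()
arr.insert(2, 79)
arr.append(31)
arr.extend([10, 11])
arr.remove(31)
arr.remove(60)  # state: [47, 89, 79, 51, 10, 11]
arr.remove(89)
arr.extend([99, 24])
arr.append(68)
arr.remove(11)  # [47, 79, 51, 10, 99, 24, 68]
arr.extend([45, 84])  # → [47, 79, 51, 10, 99, 24, 68, 45, 84]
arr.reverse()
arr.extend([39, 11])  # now [84, 45, 68, 24, 99, 10, 51, 79, 47, 39, 11]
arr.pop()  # 11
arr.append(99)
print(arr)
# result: [84, 45, 68, 24, 99, 10, 51, 79, 47, 39, 99]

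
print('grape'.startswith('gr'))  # True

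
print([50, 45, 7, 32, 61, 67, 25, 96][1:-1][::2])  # [45, 32, 67]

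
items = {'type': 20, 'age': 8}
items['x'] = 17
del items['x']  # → {'type': 20, 'age': 8}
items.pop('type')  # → 20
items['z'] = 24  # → {'age': 8, 'z': 24}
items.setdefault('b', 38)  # 38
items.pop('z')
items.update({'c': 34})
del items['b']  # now {'age': 8, 'c': 34}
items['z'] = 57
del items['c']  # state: {'age': 8, 'z': 57}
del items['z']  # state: {'age': 8}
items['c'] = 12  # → {'age': 8, 'c': 12}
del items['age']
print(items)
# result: {'c': 12}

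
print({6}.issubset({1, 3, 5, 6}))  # True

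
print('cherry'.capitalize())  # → Cherry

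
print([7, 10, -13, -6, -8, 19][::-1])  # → [19, -8, -6, -13, 10, 7]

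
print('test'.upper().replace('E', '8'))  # T8ST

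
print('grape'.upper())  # GRAPE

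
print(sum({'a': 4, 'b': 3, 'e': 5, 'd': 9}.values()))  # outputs 21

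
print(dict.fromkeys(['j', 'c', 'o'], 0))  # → {'j': 0, 'c': 0, 'o': 0}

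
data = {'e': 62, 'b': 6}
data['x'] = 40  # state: {'e': 62, 'b': 6, 'x': 40}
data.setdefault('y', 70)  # 70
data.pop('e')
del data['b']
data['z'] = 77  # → {'x': 40, 'y': 70, 'z': 77}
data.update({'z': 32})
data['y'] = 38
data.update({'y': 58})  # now {'x': 40, 'y': 58, 'z': 32}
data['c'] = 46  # {'x': 40, 'y': 58, 'z': 32, 'c': 46}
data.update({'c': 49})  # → {'x': 40, 'y': 58, 'z': 32, 'c': 49}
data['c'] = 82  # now {'x': 40, 'y': 58, 'z': 32, 'c': 82}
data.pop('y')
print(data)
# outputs {'x': 40, 'z': 32, 'c': 82}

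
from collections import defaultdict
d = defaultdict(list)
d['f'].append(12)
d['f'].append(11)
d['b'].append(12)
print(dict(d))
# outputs {'f': [12, 11], 'b': [12]}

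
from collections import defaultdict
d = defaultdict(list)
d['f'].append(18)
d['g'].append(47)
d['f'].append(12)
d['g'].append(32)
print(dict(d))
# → {'f': [18, 12], 'g': [47, 32]}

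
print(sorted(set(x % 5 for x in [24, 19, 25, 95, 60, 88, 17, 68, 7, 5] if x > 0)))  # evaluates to [0, 2, 3, 4]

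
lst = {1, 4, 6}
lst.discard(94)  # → {1, 4, 6}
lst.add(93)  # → {1, 4, 6, 93}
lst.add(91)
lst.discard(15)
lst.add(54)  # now {1, 4, 6, 54, 91, 93}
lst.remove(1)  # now {4, 6, 54, 91, 93}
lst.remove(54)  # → {4, 6, 91, 93}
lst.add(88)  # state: {4, 6, 88, 91, 93}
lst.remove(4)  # {6, 88, 91, 93}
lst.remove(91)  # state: {6, 88, 93}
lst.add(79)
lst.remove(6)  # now {79, 88, 93}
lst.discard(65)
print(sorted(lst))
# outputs [79, 88, 93]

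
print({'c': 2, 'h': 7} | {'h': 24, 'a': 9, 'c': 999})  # {'c': 999, 'h': 24, 'a': 9}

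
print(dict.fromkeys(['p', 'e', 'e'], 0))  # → {'p': 0, 'e': 0}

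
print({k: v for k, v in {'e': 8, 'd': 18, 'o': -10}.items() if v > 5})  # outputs {'e': 8, 'd': 18}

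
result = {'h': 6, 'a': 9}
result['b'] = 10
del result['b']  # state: {'h': 6, 'a': 9}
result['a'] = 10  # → {'h': 6, 'a': 10}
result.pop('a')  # 10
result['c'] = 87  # {'h': 6, 'c': 87}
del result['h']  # {'c': 87}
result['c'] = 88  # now {'c': 88}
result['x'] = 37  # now {'c': 88, 'x': 37}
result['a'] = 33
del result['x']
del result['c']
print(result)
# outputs {'a': 33}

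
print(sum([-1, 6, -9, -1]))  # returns -5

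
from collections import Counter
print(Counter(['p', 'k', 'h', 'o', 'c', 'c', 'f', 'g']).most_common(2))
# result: [('c', 2), ('p', 1)]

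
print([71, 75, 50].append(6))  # None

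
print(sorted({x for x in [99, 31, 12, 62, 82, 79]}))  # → [12, 31, 62, 79, 82, 99]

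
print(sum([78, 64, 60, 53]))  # 255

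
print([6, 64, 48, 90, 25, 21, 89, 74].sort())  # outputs None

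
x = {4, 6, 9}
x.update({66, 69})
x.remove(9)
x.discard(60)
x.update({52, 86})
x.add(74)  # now {4, 6, 52, 66, 69, 74, 86}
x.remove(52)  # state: {4, 6, 66, 69, 74, 86}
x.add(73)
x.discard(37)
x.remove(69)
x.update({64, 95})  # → {4, 6, 64, 66, 73, 74, 86, 95}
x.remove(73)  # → {4, 6, 64, 66, 74, 86, 95}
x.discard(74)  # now {4, 6, 64, 66, 86, 95}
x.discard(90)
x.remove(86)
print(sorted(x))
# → [4, 6, 64, 66, 95]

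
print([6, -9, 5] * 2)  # [6, -9, 5, 6, -9, 5]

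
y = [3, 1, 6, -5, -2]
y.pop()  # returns -2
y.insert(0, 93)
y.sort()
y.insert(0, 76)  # [76, -5, 1, 3, 6, 93]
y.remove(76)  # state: [-5, 1, 3, 6, 93]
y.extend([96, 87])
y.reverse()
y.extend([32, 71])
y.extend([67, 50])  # [87, 96, 93, 6, 3, 1, -5, 32, 71, 67, 50]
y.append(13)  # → [87, 96, 93, 6, 3, 1, -5, 32, 71, 67, 50, 13]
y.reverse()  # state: [13, 50, 67, 71, 32, -5, 1, 3, 6, 93, 96, 87]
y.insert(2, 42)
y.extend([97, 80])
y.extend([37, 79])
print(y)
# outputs [13, 50, 42, 67, 71, 32, -5, 1, 3, 6, 93, 96, 87, 97, 80, 37, 79]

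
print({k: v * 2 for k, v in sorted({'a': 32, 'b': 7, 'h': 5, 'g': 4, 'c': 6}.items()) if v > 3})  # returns {'a': 64, 'b': 14, 'c': 12, 'g': 8, 'h': 10}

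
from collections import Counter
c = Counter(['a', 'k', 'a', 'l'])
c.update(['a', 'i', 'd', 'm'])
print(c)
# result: Counter({'a': 3, 'k': 1, 'l': 1, 'i': 1, 'd': 1, 'm': 1})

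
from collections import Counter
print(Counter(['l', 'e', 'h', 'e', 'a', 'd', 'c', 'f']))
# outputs Counter({'e': 2, 'l': 1, 'h': 1, 'a': 1, 'd': 1, 'c': 1, 'f': 1})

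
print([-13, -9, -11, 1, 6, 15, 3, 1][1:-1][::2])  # [-9, 1, 15]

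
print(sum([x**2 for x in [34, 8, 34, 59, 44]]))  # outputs 7793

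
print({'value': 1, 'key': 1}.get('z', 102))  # 102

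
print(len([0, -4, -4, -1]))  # 4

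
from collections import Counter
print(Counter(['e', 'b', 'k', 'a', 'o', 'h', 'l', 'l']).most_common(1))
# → [('l', 2)]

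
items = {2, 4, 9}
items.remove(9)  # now {2, 4}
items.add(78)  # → {2, 4, 78}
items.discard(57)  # {2, 4, 78}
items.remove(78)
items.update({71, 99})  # {2, 4, 71, 99}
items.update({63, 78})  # {2, 4, 63, 71, 78, 99}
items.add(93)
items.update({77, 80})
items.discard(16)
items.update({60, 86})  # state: {2, 4, 60, 63, 71, 77, 78, 80, 86, 93, 99}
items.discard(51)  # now {2, 4, 60, 63, 71, 77, 78, 80, 86, 93, 99}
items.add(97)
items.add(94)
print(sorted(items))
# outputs [2, 4, 60, 63, 71, 77, 78, 80, 86, 93, 94, 97, 99]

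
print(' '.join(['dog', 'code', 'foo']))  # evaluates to dog code foo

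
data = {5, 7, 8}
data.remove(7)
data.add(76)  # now {5, 8, 76}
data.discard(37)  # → {5, 8, 76}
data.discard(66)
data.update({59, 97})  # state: {5, 8, 59, 76, 97}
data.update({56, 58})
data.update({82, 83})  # {5, 8, 56, 58, 59, 76, 82, 83, 97}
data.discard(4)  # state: {5, 8, 56, 58, 59, 76, 82, 83, 97}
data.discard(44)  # {5, 8, 56, 58, 59, 76, 82, 83, 97}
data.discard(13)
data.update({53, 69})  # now {5, 8, 53, 56, 58, 59, 69, 76, 82, 83, 97}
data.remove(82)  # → {5, 8, 53, 56, 58, 59, 69, 76, 83, 97}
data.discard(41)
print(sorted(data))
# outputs [5, 8, 53, 56, 58, 59, 69, 76, 83, 97]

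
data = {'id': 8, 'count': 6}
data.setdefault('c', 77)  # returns 77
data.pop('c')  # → 77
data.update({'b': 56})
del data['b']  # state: {'id': 8, 'count': 6}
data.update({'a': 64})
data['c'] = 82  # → {'id': 8, 'count': 6, 'a': 64, 'c': 82}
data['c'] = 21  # {'id': 8, 'count': 6, 'a': 64, 'c': 21}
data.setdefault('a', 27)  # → 64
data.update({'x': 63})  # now {'id': 8, 'count': 6, 'a': 64, 'c': 21, 'x': 63}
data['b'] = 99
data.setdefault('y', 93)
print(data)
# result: {'id': 8, 'count': 6, 'a': 64, 'c': 21, 'x': 63, 'b': 99, 'y': 93}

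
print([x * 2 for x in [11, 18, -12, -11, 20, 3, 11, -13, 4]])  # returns [22, 36, -24, -22, 40, 6, 22, -26, 8]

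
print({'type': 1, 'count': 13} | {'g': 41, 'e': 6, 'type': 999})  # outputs {'type': 999, 'count': 13, 'g': 41, 'e': 6}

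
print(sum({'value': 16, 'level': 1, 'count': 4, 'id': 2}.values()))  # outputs 23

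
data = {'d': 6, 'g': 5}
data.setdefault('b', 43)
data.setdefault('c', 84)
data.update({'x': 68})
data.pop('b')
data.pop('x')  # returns 68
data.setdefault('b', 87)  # 87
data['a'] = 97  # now {'d': 6, 'g': 5, 'c': 84, 'b': 87, 'a': 97}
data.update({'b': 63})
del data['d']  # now {'g': 5, 'c': 84, 'b': 63, 'a': 97}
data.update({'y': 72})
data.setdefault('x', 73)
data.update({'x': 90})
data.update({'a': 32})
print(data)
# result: {'g': 5, 'c': 84, 'b': 63, 'a': 32, 'y': 72, 'x': 90}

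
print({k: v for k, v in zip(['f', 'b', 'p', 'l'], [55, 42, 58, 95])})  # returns {'f': 55, 'b': 42, 'p': 58, 'l': 95}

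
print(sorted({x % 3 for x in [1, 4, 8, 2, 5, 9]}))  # [0, 1, 2]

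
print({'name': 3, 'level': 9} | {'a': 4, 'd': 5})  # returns {'name': 3, 'level': 9, 'a': 4, 'd': 5}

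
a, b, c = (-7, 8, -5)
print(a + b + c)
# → -4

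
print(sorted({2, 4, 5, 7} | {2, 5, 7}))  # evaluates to [2, 4, 5, 7]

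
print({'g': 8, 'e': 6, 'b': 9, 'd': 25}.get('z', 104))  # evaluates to 104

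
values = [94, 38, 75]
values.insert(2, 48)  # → [94, 38, 48, 75]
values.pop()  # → 75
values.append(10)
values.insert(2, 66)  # [94, 38, 66, 48, 10]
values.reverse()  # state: [10, 48, 66, 38, 94]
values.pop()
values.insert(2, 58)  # [10, 48, 58, 66, 38]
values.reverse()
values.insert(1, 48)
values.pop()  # 10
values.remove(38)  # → [48, 66, 58, 48]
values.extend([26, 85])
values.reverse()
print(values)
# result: [85, 26, 48, 58, 66, 48]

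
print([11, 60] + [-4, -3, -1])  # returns [11, 60, -4, -3, -1]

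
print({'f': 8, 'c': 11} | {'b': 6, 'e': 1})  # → {'f': 8, 'c': 11, 'b': 6, 'e': 1}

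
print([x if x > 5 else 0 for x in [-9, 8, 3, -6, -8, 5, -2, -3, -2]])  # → [0, 8, 0, 0, 0, 0, 0, 0, 0]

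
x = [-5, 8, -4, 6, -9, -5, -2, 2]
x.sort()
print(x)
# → [-9, -5, -5, -4, -2, 2, 6, 8]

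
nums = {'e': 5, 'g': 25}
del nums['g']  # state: {'e': 5}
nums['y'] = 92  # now {'e': 5, 'y': 92}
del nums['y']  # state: {'e': 5}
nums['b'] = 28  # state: {'e': 5, 'b': 28}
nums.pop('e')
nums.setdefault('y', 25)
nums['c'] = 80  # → {'b': 28, 'y': 25, 'c': 80}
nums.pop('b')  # 28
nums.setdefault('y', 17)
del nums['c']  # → {'y': 25}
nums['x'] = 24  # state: {'y': 25, 'x': 24}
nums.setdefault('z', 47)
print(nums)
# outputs {'y': 25, 'x': 24, 'z': 47}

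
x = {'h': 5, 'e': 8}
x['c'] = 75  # {'h': 5, 'e': 8, 'c': 75}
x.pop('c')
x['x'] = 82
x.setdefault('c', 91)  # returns 91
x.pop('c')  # 91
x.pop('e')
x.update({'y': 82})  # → {'h': 5, 'x': 82, 'y': 82}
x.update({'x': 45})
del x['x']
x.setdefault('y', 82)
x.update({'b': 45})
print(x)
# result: {'h': 5, 'y': 82, 'b': 45}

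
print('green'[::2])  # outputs gen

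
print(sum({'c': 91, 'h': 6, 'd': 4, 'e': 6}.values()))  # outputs 107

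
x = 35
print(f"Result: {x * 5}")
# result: Result: 175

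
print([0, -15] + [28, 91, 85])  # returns [0, -15, 28, 91, 85]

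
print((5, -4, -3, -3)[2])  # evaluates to -3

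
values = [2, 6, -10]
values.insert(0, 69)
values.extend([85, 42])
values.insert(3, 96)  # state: [69, 2, 6, 96, -10, 85, 42]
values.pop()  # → 42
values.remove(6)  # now [69, 2, 96, -10, 85]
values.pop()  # 85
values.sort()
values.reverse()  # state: [96, 69, 2, -10]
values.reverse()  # [-10, 2, 69, 96]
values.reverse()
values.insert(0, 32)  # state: [32, 96, 69, 2, -10]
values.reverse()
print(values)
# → [-10, 2, 69, 96, 32]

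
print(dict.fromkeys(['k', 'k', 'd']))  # {'k': None, 'd': None}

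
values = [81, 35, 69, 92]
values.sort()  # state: [35, 69, 81, 92]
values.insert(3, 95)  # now [35, 69, 81, 95, 92]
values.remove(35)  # [69, 81, 95, 92]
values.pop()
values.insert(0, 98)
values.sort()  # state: [69, 81, 95, 98]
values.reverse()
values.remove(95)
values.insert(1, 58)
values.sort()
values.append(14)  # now [58, 69, 81, 98, 14]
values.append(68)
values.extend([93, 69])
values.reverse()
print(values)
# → [69, 93, 68, 14, 98, 81, 69, 58]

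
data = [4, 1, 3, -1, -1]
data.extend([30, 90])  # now [4, 1, 3, -1, -1, 30, 90]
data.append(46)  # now [4, 1, 3, -1, -1, 30, 90, 46]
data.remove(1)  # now [4, 3, -1, -1, 30, 90, 46]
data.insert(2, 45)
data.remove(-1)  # [4, 3, 45, -1, 30, 90, 46]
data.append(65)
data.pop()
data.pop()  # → 46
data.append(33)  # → [4, 3, 45, -1, 30, 90, 33]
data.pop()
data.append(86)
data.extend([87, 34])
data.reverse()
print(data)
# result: [34, 87, 86, 90, 30, -1, 45, 3, 4]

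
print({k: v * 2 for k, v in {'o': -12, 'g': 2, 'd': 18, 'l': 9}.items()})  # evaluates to {'o': -24, 'g': 4, 'd': 36, 'l': 18}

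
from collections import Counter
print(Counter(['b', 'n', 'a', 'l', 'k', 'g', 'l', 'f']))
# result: Counter({'l': 2, 'b': 1, 'n': 1, 'a': 1, 'k': 1, 'g': 1, 'f': 1})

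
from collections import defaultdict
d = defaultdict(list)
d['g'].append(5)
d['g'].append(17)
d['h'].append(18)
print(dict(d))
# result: {'g': [5, 17], 'h': [18]}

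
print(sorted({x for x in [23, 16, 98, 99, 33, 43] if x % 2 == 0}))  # [16, 98]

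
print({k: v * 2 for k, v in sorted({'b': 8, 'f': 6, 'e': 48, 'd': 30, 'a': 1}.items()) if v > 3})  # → {'b': 16, 'd': 60, 'e': 96, 'f': 12}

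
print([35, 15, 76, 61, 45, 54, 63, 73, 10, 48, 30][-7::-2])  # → [45, 76, 35]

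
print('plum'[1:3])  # lu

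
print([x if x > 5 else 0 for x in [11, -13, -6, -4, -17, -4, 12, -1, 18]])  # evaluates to [11, 0, 0, 0, 0, 0, 12, 0, 18]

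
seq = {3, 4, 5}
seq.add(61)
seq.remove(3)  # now {4, 5, 61}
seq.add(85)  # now {4, 5, 61, 85}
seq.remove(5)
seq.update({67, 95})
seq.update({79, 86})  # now {4, 61, 67, 79, 85, 86, 95}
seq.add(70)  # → {4, 61, 67, 70, 79, 85, 86, 95}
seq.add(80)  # {4, 61, 67, 70, 79, 80, 85, 86, 95}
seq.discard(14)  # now {4, 61, 67, 70, 79, 80, 85, 86, 95}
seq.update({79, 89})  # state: {4, 61, 67, 70, 79, 80, 85, 86, 89, 95}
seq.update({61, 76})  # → {4, 61, 67, 70, 76, 79, 80, 85, 86, 89, 95}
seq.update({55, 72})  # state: {4, 55, 61, 67, 70, 72, 76, 79, 80, 85, 86, 89, 95}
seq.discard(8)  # {4, 55, 61, 67, 70, 72, 76, 79, 80, 85, 86, 89, 95}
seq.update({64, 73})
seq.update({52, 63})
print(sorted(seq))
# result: [4, 52, 55, 61, 63, 64, 67, 70, 72, 73, 76, 79, 80, 85, 86, 89, 95]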